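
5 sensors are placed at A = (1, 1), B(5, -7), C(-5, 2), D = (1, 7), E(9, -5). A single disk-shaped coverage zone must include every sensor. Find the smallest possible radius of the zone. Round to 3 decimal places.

7.871

The minimum enclosing circle of a finite set is fixed by two of the points (as a diameter) or three (as a circumcircle).
The minimum enclosing circle is determined by three boundary points: C, D, E.
Their circumcentre is (2.375, -0.75) with r² = 61.953125.
The farthest remaining point B is at distance² 45.953125 ≤ 61.953125.
r = √(61.953125) ≈ 7.871.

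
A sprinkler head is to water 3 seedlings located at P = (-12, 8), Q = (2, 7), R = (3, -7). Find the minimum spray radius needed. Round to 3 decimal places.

Side lengths²: PQ² = 197, PR² = 450, QR² = 197.
Since PR² = 450 ≥ 197 + 197 = 394, the angle opposite PR is not acute, so the smallest enclosing circle has PR as diameter.
Centre = midpoint of PR = (-4.5, 0.5), r² = 450/4 = 112.5.
r = √(112.5) ≈ 10.607.

10.607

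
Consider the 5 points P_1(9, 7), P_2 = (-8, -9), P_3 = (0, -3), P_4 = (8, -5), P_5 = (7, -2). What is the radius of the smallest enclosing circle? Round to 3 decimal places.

11.673

The minimum enclosing circle of a finite set is fixed by two of the points (as a diameter) or three (as a circumcircle).
The farthest pair is P_1–P_2 with squared distance 545. The circle on this segment as diameter has centre (0.5, -1) and r² = 545/4 = 136.25.
Check P_3: distance² to centre = 4.25 ≤ 136.25, so it lies inside.
All remaining points lie in this disk, and no smaller disk contains both endpoints, so this is the minimum enclosing circle.
r = √(136.25) ≈ 11.673.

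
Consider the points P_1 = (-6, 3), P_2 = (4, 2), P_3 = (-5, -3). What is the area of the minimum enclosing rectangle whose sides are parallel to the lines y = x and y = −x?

77

In coordinates u = x + y, v = x − y the rectangle is axis-aligned; the map (x,y)→(u,v) scales areas by 2.
u-values: -3, 6, -8; range = 6 − (-8) = 14.
v-values: -9, 2, -2; range = 2 − (-9) = 11.
Area = (14 × 11) / 2 = 77.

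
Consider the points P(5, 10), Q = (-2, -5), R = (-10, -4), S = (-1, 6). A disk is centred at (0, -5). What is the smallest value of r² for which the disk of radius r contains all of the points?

250

The required radius is the distance from (0, -5) to the farthest point.
Squared distances: 250, 4, 101, 122.
Maximum is 250, attained at P.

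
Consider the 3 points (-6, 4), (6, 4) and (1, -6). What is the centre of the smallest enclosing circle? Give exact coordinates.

(0, 0.75)

Call the three points A, B, C in the order given.
Side lengths²: AB² = 144, AC² = 149, BC² = 125.
Since AC² = 149 < 144 + 125 = 269, the triangle is acute, so the smallest enclosing circle is the circumcircle.
Circumcentre = (0, 0.75), r² = 46.5625.
Centre = (0, 0.75).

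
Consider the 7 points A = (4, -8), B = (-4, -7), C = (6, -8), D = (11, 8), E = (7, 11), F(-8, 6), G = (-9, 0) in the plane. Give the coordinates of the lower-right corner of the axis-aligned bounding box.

(11, -8)

x-range [-9, 11], y-range [-8, 11].
The lower-right corner is (11, -8).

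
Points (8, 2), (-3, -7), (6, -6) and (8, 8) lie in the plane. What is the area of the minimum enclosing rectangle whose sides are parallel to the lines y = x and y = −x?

In coordinates u = x + y, v = x − y the rectangle is axis-aligned; the map (x,y)→(u,v) scales areas by 2.
u-values: 10, -10, 0, 16; range = 16 − (-10) = 26.
v-values: 6, 4, 12, 0; range = 12 − 0 = 12.
Area = (26 × 12) / 2 = 156.

156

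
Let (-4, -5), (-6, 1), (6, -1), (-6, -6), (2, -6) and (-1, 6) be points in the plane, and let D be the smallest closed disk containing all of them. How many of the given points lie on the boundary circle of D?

3

By Welzl's lemma the MEC is supported by two points (diametrically opposite) or three points (on a circumcircle).
The minimum enclosing circle is determined by three boundary points: (6, -1), (-6, -6), (-1, 6).
Their circumcentre is (-35/34, -35/34) with r² = 28561/578.
The farthest remaining point (2, -6) is at distance² 19585/578 ≤ 28561/578.
The points at distance exactly r from the centre are (6, -1), (-6, -6), (-1, 6) — 3 points.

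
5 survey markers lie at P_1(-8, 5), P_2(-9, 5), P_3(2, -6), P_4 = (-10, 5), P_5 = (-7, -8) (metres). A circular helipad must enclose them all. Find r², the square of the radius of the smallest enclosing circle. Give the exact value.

66.25

By Welzl's lemma the MEC is supported by two points (diametrically opposite) or three points (on a circumcircle).
The farthest pair is P_3–P_4 with squared distance 265. The circle on this segment as diameter has centre (-4, -0.5) and r² = 265/4 = 66.25.
Check P_1: distance² to centre = 46.25 ≤ 66.25, so it lies inside.
All remaining points lie in this disk, and no smaller disk contains both endpoints, so this is the minimum enclosing circle.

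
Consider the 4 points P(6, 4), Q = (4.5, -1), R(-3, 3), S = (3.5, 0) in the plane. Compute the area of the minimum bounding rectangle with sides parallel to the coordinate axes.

x ranges over [-3, 6], width 9.
y ranges over [-1, 4], height 5.
Area = 9 × 5 = 45.

45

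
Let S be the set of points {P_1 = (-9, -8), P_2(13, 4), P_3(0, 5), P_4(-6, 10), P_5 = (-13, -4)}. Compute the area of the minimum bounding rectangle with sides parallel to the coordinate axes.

x ranges over [-13, 13], width 26.
y ranges over [-8, 10], height 18.
Area = 26 × 18 = 468.

468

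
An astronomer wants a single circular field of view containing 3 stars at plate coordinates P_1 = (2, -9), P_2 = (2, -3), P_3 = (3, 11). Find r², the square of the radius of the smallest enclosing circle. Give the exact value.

Side lengths²: P_1P_2² = 36, P_1P_3² = 401, P_2P_3² = 197.
Since P_1P_3² = 401 ≥ 197 + 36 = 233, the angle opposite P_1P_3 is not acute, so the smallest enclosing circle has P_1P_3 as diameter.
Centre = midpoint of P_1P_3 = (2.5, 1), r² = 401/4 = 100.25.

100.25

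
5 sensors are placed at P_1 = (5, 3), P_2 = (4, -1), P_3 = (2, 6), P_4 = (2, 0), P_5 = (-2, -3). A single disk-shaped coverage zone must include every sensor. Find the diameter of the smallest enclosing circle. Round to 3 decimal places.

The minimum enclosing circle is determined by three boundary points: P_1, P_3, P_5.
Their circumcentre is (9/26, 35/26) with r² = 8245/338.
The farthest remaining point P_2 is at distance² 6373/338 ≤ 8245/338.
Diameter = 2r = 2√(8245/338) ≈ 9.878.

9.878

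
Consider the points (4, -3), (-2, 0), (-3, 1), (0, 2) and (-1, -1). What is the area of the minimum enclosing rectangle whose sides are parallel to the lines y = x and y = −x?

In coordinates u = x + y, v = x − y the rectangle is axis-aligned; the map (x,y)→(u,v) scales areas by 2.
u-values: 1, -2, -2, 2, -2; range = 2 − (-2) = 4.
v-values: 7, -2, -4, -2, 0; range = 7 − (-4) = 11.
Area = (4 × 11) / 2 = 22.

22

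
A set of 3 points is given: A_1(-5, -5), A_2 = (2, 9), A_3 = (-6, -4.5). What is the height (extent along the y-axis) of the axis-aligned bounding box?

max y = 9, min y = -5, so height = 14.

14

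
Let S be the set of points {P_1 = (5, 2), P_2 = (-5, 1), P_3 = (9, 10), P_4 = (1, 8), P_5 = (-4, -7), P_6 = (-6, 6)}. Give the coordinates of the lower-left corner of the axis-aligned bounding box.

(-6, -7)

x-range [-6, 9], y-range [-7, 10].
The lower-left corner is (-6, -7).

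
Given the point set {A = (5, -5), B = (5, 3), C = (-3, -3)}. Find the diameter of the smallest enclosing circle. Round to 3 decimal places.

10.308

Side lengths²: AB² = 64, AC² = 68, BC² = 100.
Since BC² = 100 < 68 + 64 = 132, the triangle is acute, so the smallest enclosing circle is the circumcircle.
Circumcentre = (1.75, -1), r² = 26.5625.
Diameter = 2r = 2√(26.5625) ≈ 10.308.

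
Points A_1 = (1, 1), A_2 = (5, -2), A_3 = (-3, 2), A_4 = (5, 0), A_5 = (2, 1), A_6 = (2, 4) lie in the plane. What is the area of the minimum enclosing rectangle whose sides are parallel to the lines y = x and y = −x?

In coordinates u = x + y, v = x − y the rectangle is axis-aligned; the map (x,y)→(u,v) scales areas by 2.
u-values: 2, 3, -1, 5, 3, 6; range = 6 − (-1) = 7.
v-values: 0, 7, -5, 5, 1, -2; range = 7 − (-5) = 12.
Area = (7 × 12) / 2 = 42.

42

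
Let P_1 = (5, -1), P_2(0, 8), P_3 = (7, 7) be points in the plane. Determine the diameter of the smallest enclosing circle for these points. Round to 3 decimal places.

10.351

Side lengths²: P_1P_2² = 106, P_1P_3² = 68, P_2P_3² = 50.
Since P_1P_2² = 106 < 68 + 50 = 118, the triangle is acute, so the smallest enclosing circle is the circumcircle.
Circumcentre = (86/29, 109/29), r² = 22525/841.
Diameter = 2r = 2√(22525/841) ≈ 10.351.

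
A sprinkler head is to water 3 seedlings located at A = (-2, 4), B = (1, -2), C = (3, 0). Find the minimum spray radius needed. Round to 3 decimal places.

3.375

Side lengths²: AB² = 45, AC² = 41, BC² = 8.
Since AB² = 45 < 41 + 8 = 49, the triangle is acute, so the smallest enclosing circle is the circumcircle.
Circumcentre = (-1/6, 7/6), r² = 205/18.
r = √(205/18) ≈ 3.375.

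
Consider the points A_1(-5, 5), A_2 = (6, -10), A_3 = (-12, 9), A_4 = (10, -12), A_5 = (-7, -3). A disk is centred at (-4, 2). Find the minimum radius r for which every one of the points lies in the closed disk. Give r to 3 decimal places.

The required radius is the distance from (-4, 2) to the farthest point.
Squared distances: 10, 244, 113, 392, 34.
Maximum is 392, attained at A_4.
r = √392 ≈ 19.799.

19.799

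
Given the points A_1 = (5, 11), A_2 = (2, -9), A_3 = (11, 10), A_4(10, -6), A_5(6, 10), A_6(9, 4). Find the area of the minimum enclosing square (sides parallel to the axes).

400

The bounding box has width 9 and height 20.
An axis-aligned square enclosing the set must have side ≥ max(width, height).
So the minimum side is max(9, 20) = 20.
Area = 20² = 400.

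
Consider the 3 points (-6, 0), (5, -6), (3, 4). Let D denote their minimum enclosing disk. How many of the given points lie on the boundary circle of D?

Call the three points A, B, C in the order given.
Side lengths²: AB² = 157, AC² = 97, BC² = 104.
Since AB² = 157 < 104 + 97 = 201, the triangle is acute, so the smallest enclosing circle is the circumcircle.
Circumcentre = (17/98, -173/98), r² = 197977/4802.
The points at distance exactly r from the centre are (-6, 0), (5, -6), (3, 4) — 3 points.

3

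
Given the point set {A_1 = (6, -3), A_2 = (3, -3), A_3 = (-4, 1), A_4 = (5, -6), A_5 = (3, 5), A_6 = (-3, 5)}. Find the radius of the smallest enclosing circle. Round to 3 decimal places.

The minimum enclosing circle of a finite set is fixed by two of the points (as a diameter) or three (as a circumcircle).
The farthest pair is A_4–A_6 with squared distance 185. The circle on this segment as diameter has centre (1, -0.5) and r² = 185/4 = 46.25.
Check A_1: distance² to centre = 31.25 ≤ 46.25, so it lies inside.
All remaining points lie in this disk, and no smaller disk contains both endpoints, so this is the minimum enclosing circle.
r = √(46.25) ≈ 6.801.

6.801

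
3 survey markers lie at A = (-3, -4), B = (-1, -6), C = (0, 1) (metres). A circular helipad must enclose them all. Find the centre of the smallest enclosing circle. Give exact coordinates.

(-0.5, -2.5)

Side lengths²: AB² = 8, AC² = 34, BC² = 50.
Since BC² = 50 ≥ 34 + 8 = 42, the angle opposite BC is not acute, so the smallest enclosing circle has BC as diameter.
Centre = midpoint of BC = (-0.5, -2.5), r² = 50/4 = 12.5.
Centre = (-0.5, -2.5).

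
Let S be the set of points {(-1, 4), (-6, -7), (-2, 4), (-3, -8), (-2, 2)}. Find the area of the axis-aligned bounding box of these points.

x ranges over [-6, -1], width 5.
y ranges over [-8, 4], height 12.
Area = 5 × 12 = 60.

60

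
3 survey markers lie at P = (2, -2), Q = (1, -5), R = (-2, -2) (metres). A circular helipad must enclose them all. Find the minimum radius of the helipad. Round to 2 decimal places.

2.24

Side lengths²: PQ² = 10, PR² = 16, QR² = 18.
Since QR² = 18 < 16 + 10 = 26, the triangle is acute, so the smallest enclosing circle is the circumcircle.
Circumcentre = (0, -3), r² = 5.
r = √5 ≈ 2.24.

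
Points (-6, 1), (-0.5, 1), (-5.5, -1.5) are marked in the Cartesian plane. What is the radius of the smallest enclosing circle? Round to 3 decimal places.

Call the three points A, B, C in the order given.
Side lengths²: AB² = 30.25, AC² = 6.5, BC² = 31.25.
Since BC² = 31.25 < 30.25 + 6.5 = 36.75, the triangle is acute, so the smallest enclosing circle is the circumcircle.
Circumcentre = (-3.25, 0.25), r² = 8.125.
r = √(8.125) ≈ 2.850.

2.850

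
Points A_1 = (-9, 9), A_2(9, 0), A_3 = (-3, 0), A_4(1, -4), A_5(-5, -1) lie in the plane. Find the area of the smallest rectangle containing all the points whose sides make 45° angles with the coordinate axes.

In coordinates u = x + y, v = x − y the rectangle is axis-aligned; the map (x,y)→(u,v) scales areas by 2.
u-values: 0, 9, -3, -3, -6; range = 9 − (-6) = 15.
v-values: -18, 9, -3, 5, -4; range = 9 − (-18) = 27.
Area = (15 × 27) / 2 = 202.5.

202.5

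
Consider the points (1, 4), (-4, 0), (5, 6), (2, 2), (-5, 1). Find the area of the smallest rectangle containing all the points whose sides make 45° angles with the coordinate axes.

45

In coordinates u = x + y, v = x − y the rectangle is axis-aligned; the map (x,y)→(u,v) scales areas by 2.
u-values: 5, -4, 11, 4, -4; range = 11 − (-4) = 15.
v-values: -3, -4, -1, 0, -6; range = 0 − (-6) = 6.
Area = (15 × 6) / 2 = 45.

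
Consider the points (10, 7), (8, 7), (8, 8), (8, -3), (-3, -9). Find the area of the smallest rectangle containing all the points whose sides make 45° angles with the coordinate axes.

159.5

In coordinates u = x + y, v = x − y the rectangle is axis-aligned; the map (x,y)→(u,v) scales areas by 2.
u-values: 17, 15, 16, 5, -12; range = 17 − (-12) = 29.
v-values: 3, 1, 0, 11, 6; range = 11 − 0 = 11.
Area = (29 × 11) / 2 = 159.5.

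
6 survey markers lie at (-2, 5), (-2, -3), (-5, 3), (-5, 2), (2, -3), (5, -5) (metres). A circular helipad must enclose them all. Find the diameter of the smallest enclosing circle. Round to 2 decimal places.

12.81

By Welzl's lemma the MEC is supported by two points (diametrically opposite) or three points (on a circumcircle).
The farthest pair is (-5, 3)–(5, -5) with squared distance 164. The circle on this segment as diameter has centre (0, -1) and r² = 164/4 = 41.
Check (-2, 5): distance² to centre = 40 ≤ 41, so it lies inside.
All remaining points lie in this disk, and no smaller disk contains both endpoints, so this is the minimum enclosing circle.
Diameter = 2r = 2√41 ≈ 12.81.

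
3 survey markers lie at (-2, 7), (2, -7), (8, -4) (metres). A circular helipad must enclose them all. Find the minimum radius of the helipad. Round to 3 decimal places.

7.563

Call the three points A, B, C in the order given.
Side lengths²: AB² = 212, AC² = 221, BC² = 45.
Since AC² = 221 < 212 + 45 = 257, the triangle is acute, so the smallest enclosing circle is the circumcircle.
Circumcentre = (1.96875, 0.5625), r² = 57.1923828125.
r = √(57.1923828125) ≈ 7.563.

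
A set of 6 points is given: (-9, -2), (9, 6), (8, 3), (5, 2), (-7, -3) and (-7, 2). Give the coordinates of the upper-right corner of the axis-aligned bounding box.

(9, 6)

x-range [-9, 9], y-range [-3, 6].
The upper-right corner is (9, 6).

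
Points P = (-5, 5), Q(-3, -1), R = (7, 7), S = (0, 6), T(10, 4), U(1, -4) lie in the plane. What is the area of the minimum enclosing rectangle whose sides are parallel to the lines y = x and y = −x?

144

In coordinates u = x + y, v = x − y the rectangle is axis-aligned; the map (x,y)→(u,v) scales areas by 2.
u-values: 0, -4, 14, 6, 14, -3; range = 14 − (-4) = 18.
v-values: -10, -2, 0, -6, 6, 5; range = 6 − (-10) = 16.
Area = (18 × 16) / 2 = 144.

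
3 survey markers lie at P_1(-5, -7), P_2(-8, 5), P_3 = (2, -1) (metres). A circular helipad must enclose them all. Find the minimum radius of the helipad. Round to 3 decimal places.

6.519

Side lengths²: P_1P_2² = 153, P_1P_3² = 85, P_2P_3² = 136.
Since P_1P_2² = 153 < 136 + 85 = 221, the triangle is acute, so the smallest enclosing circle is the circumcircle.
Circumcentre = (-4.5, -0.5), r² = 42.5.
r = √(42.5) ≈ 6.519.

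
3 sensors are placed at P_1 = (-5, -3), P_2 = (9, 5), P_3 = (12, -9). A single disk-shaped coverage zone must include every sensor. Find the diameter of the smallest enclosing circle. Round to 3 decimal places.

18.918

Side lengths²: P_1P_2² = 260, P_1P_3² = 325, P_2P_3² = 205.
Since P_1P_3² = 325 < 260 + 205 = 465, the triangle is acute, so the smallest enclosing circle is the circumcircle.
Circumcentre = (49/11, -145/44), r² = 173225/1936.
Diameter = 2r = 2√(173225/1936) ≈ 18.918.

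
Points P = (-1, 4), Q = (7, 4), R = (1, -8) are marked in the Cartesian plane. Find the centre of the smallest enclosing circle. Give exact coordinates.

Side lengths²: PQ² = 64, PR² = 148, QR² = 180.
Since QR² = 180 < 148 + 64 = 212, the triangle is acute, so the smallest enclosing circle is the circumcircle.
Circumcentre = (3, -1.5), r² = 46.25.
Centre = (3, -1.5).

(3, -1.5)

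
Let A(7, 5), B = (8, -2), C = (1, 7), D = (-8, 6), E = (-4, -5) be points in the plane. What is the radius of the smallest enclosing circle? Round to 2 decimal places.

8.94

A smallest enclosing disk is always determined by at most three of the input points on its boundary.
The farthest pair is B–D with squared distance 320. The circle on this segment as diameter has centre (0, 2) and r² = 320/4 = 80.
Check A: distance² to centre = 58 ≤ 80, so it lies inside.
All remaining points lie in this disk, and no smaller disk contains both endpoints, so this is the minimum enclosing circle.
r = √80 ≈ 8.94.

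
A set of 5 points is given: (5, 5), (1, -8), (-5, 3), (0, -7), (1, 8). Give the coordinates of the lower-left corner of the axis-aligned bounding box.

(-5, -8)

x-range [-5, 5], y-range [-8, 8].
The lower-left corner is (-5, -8).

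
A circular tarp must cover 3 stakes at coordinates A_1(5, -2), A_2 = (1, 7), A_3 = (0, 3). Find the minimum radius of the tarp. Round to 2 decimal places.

Side lengths²: A_1A_2² = 97, A_1A_3² = 50, A_2A_3² = 17.
Since A_1A_2² = 97 ≥ 50 + 17 = 67, the angle opposite A_1A_2 is not acute, so the smallest enclosing circle has A_1A_2 as diameter.
Centre = midpoint of A_1A_2 = (3, 2.5), r² = 97/4 = 24.25.
r = √(24.25) ≈ 4.92.

4.92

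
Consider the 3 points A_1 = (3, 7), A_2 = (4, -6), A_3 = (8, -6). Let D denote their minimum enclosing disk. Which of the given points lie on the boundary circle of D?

Side lengths²: A_1A_2² = 170, A_1A_3² = 194, A_2A_3² = 16.
Since A_1A_3² = 194 ≥ 170 + 16 = 186, the angle opposite A_1A_3 is not acute, so the smallest enclosing circle has A_1A_3 as diameter.
Centre = midpoint of A_1A_3 = (5.5, 0.5), r² = 194/4 = 48.5.
The points at distance exactly r from the centre are A_1, A_3 — 2 points.

A_1, A_3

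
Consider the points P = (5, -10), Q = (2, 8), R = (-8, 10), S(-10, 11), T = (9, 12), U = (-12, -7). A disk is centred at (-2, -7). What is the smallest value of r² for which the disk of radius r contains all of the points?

482

The required radius is the distance from (-2, -7) to the farthest point.
Squared distances: 58, 241, 325, 388, 482, 100.
Maximum is 482, attained at T.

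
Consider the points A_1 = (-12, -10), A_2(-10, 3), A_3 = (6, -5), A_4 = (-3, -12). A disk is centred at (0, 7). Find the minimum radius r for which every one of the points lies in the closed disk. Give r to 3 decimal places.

20.809

The required radius is the distance from (0, 7) to the farthest point.
Squared distances: 433, 116, 180, 370.
Maximum is 433, attained at A_1.
r = √433 ≈ 20.809.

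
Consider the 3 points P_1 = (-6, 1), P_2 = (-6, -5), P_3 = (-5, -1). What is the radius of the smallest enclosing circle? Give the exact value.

3

Side lengths²: P_1P_2² = 36, P_1P_3² = 5, P_2P_3² = 17.
Since P_1P_2² = 36 ≥ 17 + 5 = 22, the angle opposite P_1P_2 is not acute, so the smallest enclosing circle has P_1P_2 as diameter.
Centre = midpoint of P_1P_2 = (-6, -2), r² = 36/4 = 9.
r = √9 = 3.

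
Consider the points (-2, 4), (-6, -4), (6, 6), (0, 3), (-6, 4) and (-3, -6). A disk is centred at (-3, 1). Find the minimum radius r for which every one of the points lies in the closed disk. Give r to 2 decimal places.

The required radius is the distance from (-3, 1) to the farthest point.
Squared distances: 10, 34, 106, 13, 18, 49.
Maximum is 106, attained at (6, 6).
r = √106 ≈ 10.30.

10.30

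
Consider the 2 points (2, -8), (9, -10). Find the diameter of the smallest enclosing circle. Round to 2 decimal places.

7.28

The smallest circle enclosing two points has them as diameter endpoints.
Centre = midpoint = (5.5, -9); r² = |(2, -8)−(9, -10)|²/4 = 53/4 = 13.25.
Diameter = 2r = 2√(13.25) ≈ 7.28.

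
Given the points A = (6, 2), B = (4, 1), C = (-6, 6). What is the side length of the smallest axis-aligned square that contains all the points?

12

The bounding box has width 12 and height 5.
An axis-aligned square enclosing the set must have side ≥ max(width, height).
So the minimum side is max(12, 5) = 12.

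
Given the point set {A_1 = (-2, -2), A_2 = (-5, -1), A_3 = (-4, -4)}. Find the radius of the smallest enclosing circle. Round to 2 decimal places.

Side lengths²: A_1A_2² = 10, A_1A_3² = 8, A_2A_3² = 10.
Since A_2A_3² = 10 < 10 + 8 = 18, the triangle is acute, so the smallest enclosing circle is the circumcircle.
Circumcentre = (-3.75, -2.25), r² = 3.125.
r = √(3.125) ≈ 1.77.

1.77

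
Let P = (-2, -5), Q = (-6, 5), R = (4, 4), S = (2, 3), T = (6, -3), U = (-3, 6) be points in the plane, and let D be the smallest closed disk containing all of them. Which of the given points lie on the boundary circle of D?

By Welzl's lemma the MEC is supported by two points (diametrically opposite) or three points (on a circumcircle).
The farthest pair is Q–T with squared distance 208. The circle on this segment as diameter has centre (0, 1) and r² = 208/4 = 52.
Check P: distance² to centre = 40 ≤ 52, so it lies inside.
All remaining points lie in this disk, and no smaller disk contains both endpoints, so this is the minimum enclosing circle.
The points at distance exactly r from the centre are Q, T — 2 points.

Q, T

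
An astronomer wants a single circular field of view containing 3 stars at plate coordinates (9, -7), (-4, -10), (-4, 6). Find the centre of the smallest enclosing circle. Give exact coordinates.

(1, -2)

Call the three points A, B, C in the order given.
Side lengths²: AB² = 178, AC² = 338, BC² = 256.
Since AC² = 338 < 256 + 178 = 434, the triangle is acute, so the smallest enclosing circle is the circumcircle.
Circumcentre = (1, -2), r² = 89.
Centre = (1, -2).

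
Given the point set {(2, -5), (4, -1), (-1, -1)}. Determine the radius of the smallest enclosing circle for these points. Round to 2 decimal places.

Call the three points A, B, C in the order given.
Side lengths²: AB² = 20, AC² = 25, BC² = 25.
Since BC² = 25 < 25 + 20 = 45, the triangle is acute, so the smallest enclosing circle is the circumcircle.
Circumcentre = (1.5, -2.25), r² = 7.8125.
r = √(7.8125) ≈ 2.80.

2.80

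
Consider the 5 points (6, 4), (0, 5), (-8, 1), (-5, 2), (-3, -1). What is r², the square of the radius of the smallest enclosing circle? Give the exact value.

A smallest enclosing disk is always determined by at most three of the input points on its boundary.
The farthest pair is (6, 4)–(-8, 1) with squared distance 205. The circle on this segment as diameter has centre (-1, 2.5) and r² = 205/4 = 51.25.
Check (0, 5): distance² to centre = 7.25 ≤ 51.25, so it lies inside.
All remaining points lie in this disk, and no smaller disk contains both endpoints, so this is the minimum enclosing circle.

51.25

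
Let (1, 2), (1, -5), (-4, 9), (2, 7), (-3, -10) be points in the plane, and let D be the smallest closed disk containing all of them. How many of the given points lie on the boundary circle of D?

2

By Welzl's lemma the MEC is supported by two points (diametrically opposite) or three points (on a circumcircle).
The farthest pair is (-4, 9)–(-3, -10) with squared distance 362. The circle on this segment as diameter has centre (-3.5, -0.5) and r² = 362/4 = 90.5.
Check (1, 2): distance² to centre = 26.5 ≤ 90.5, so it lies inside.
All remaining points lie in this disk, and no smaller disk contains both endpoints, so this is the minimum enclosing circle.
The points at distance exactly r from the centre are (-4, 9), (-3, -10) — 2 points.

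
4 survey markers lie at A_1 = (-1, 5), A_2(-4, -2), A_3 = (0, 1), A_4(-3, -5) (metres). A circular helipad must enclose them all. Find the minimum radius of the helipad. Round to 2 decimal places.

The minimum enclosing circle of a finite set is fixed by two of the points (as a diameter) or three (as a circumcircle).
The farthest pair is A_1–A_4 with squared distance 104. The circle on this segment as diameter has centre (-2, 0) and r² = 104/4 = 26.
Check A_2: distance² to centre = 8 ≤ 26, so it lies inside.
All remaining points lie in this disk, and no smaller disk contains both endpoints, so this is the minimum enclosing circle.
r = √26 ≈ 5.10.

5.10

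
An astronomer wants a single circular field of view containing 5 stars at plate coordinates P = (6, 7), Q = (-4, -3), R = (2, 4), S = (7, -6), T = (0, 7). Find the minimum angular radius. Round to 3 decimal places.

By Welzl's lemma the MEC is supported by two points (diametrically opposite) or three points (on a circumcircle).
The minimum enclosing circle is determined by three boundary points: P, Q, S.
Their circumcentre is (39/14, 3/14) with r² = 5525/98.
The farthest remaining point T is at distance² 5273/98 ≤ 5525/98.
r = √(5525/98) ≈ 7.508.

7.508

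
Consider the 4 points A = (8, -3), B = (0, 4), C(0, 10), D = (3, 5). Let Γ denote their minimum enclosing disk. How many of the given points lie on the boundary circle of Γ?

The farthest pair is A–C with squared distance 233. The circle on this segment as diameter has centre (4, 3.5) and r² = 233/4 = 58.25.
Check B: distance² to centre = 16.25 ≤ 58.25, so it lies inside.
All remaining points lie in this disk, and no smaller disk contains both endpoints, so this is the minimum enclosing circle.
The points at distance exactly r from the centre are A, C — 2 points.

2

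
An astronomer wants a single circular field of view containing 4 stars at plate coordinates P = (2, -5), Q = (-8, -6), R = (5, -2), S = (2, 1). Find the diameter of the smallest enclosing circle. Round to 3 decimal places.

The farthest pair is Q–R with squared distance 185. The circle on this segment as diameter has centre (-1.5, -4) and r² = 185/4 = 46.25.
Check P: distance² to centre = 13.25 ≤ 46.25, so it lies inside.
All remaining points lie in this disk, and no smaller disk contains both endpoints, so this is the minimum enclosing circle.
Diameter = 2r = 2√(46.25) ≈ 13.601.

13.601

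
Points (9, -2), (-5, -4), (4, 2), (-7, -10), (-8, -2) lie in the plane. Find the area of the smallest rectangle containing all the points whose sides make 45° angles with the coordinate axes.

204

In coordinates u = x + y, v = x − y the rectangle is axis-aligned; the map (x,y)→(u,v) scales areas by 2.
u-values: 7, -9, 6, -17, -10; range = 7 − (-17) = 24.
v-values: 11, -1, 2, 3, -6; range = 11 − (-6) = 17.
Area = (24 × 17) / 2 = 204.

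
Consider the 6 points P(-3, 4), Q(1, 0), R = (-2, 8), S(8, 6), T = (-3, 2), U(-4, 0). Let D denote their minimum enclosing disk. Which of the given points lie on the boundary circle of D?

S, U

A smallest enclosing disk is always determined by at most three of the input points on its boundary.
The farthest pair is S–U with squared distance 180. The circle on this segment as diameter has centre (2, 3) and r² = 180/4 = 45.
Check P: distance² to centre = 26 ≤ 45, so it lies inside.
All remaining points lie in this disk, and no smaller disk contains both endpoints, so this is the minimum enclosing circle.
The points at distance exactly r from the centre are S, U — 2 points.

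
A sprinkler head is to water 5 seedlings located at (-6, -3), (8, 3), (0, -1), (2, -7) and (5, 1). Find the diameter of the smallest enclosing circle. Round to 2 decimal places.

15.23

A smallest enclosing disk is always determined by at most three of the input points on its boundary.
The farthest pair is (-6, -3)–(8, 3) with squared distance 232. The circle on this segment as diameter has centre (1, 0) and r² = 232/4 = 58.
Check (0, -1): distance² to centre = 2 ≤ 58, so it lies inside.
All remaining points lie in this disk, and no smaller disk contains both endpoints, so this is the minimum enclosing circle.
Diameter = 2r = 2√58 ≈ 15.23.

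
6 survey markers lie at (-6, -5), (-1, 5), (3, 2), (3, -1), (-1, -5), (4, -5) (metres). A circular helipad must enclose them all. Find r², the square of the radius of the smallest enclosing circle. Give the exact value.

A smallest enclosing disk is always determined by at most three of the input points on its boundary.
The minimum enclosing circle is determined by three boundary points: (-6, -5), (-1, 5), (4, -5).
Their circumcentre is (-1, -1.25) with r² = 39.0625.
The farthest remaining point (3, 2) is at distance² 26.5625 ≤ 39.0625.

39.0625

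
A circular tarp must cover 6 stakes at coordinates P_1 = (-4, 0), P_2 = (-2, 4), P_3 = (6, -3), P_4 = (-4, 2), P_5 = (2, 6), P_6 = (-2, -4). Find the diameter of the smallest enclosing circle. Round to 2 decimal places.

The minimum enclosing circle is determined by three boundary points: P_3, P_4, P_5.
Their circumcentre is (10/7, 5/14) with r² = 6305/196.
The farthest remaining point P_6 is at distance² 6025/196 ≤ 6305/196.
Diameter = 2r = 2√(6305/196) ≈ 11.34.

11.34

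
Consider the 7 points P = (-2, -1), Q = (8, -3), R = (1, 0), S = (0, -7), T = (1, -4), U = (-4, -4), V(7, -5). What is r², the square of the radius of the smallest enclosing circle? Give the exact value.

The farthest pair is Q–U with squared distance 145. The circle on this segment as diameter has centre (2, -3.5) and r² = 145/4 = 36.25.
Check P: distance² to centre = 22.25 ≤ 36.25, so it lies inside.
All remaining points lie in this disk, and no smaller disk contains both endpoints, so this is the minimum enclosing circle.

36.25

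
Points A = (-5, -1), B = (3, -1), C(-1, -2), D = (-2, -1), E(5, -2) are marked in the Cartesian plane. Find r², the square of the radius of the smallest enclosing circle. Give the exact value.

A smallest enclosing disk is always determined by at most three of the input points on its boundary.
The farthest pair is A–E with squared distance 101. The circle on this segment as diameter has centre (0, -1.5) and r² = 101/4 = 25.25.
Check B: distance² to centre = 9.25 ≤ 25.25, so it lies inside.
All remaining points lie in this disk, and no smaller disk contains both endpoints, so this is the minimum enclosing circle.

25.25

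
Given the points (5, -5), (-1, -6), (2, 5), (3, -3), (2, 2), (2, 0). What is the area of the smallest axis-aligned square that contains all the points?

The bounding box has width 6 and height 11.
An axis-aligned square enclosing the set must have side ≥ max(width, height).
So the minimum side is max(6, 11) = 11.
Area = 11² = 121.

121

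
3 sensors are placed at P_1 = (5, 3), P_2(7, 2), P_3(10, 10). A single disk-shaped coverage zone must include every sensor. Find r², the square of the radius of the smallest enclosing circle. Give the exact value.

Side lengths²: P_1P_2² = 5, P_1P_3² = 74, P_2P_3² = 73.
Since P_1P_3² = 74 < 73 + 5 = 78, the triangle is acute, so the smallest enclosing circle is the circumcircle.
Circumcentre = (299/38, 237/38), r² = 13505/722.

13505/722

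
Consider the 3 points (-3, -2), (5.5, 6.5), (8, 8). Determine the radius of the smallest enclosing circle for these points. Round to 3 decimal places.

7.433

Call the three points A, B, C in the order given.
Side lengths²: AB² = 144.5, AC² = 221, BC² = 8.5.
Since AC² = 221 ≥ 144.5 + 8.5 = 153, the angle opposite AC is not acute, so the smallest enclosing circle has AC as diameter.
Centre = midpoint of AC = (2.5, 3), r² = 221/4 = 55.25.
r = √(55.25) ≈ 7.433.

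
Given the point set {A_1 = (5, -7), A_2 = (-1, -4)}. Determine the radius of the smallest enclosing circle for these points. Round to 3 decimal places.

The smallest circle enclosing two points has them as diameter endpoints.
Centre = midpoint = (2, -5.5); r² = |A_1A_2|²/4 = 45/4 = 11.25.
r = √(11.25) ≈ 3.354.

3.354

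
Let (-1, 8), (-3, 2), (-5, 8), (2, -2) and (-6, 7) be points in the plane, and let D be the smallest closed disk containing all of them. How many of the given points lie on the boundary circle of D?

2

By Welzl's lemma the MEC is supported by two points (diametrically opposite) or three points (on a circumcircle).
The farthest pair is (-5, 8)–(2, -2) with squared distance 149. The circle on this segment as diameter has centre (-1.5, 3) and r² = 149/4 = 37.25.
Check (-1, 8): distance² to centre = 25.25 ≤ 37.25, so it lies inside.
All remaining points lie in this disk, and no smaller disk contains both endpoints, so this is the minimum enclosing circle.
The points at distance exactly r from the centre are (-5, 8), (2, -2) — 2 points.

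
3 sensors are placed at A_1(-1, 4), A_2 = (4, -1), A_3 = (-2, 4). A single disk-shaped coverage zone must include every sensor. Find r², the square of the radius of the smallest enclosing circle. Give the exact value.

Side lengths²: A_1A_2² = 50, A_1A_3² = 1, A_2A_3² = 61.
Since A_2A_3² = 61 ≥ 50 + 1 = 51, the angle opposite A_2A_3 is not acute, so the smallest enclosing circle has A_2A_3 as diameter.
Centre = midpoint of A_2A_3 = (1, 1.5), r² = 61/4 = 15.25.

15.25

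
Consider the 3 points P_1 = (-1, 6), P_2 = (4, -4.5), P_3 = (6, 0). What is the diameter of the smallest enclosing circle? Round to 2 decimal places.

Side lengths²: P_1P_2² = 135.25, P_1P_3² = 85, P_2P_3² = 24.25.
Since P_1P_2² = 135.25 ≥ 85 + 24.25 = 109.25, the angle opposite P_1P_2 is not acute, so the smallest enclosing circle has P_1P_2 as diameter.
Centre = midpoint of P_1P_2 = (1.5, 0.75), r² = 135.25/4 = 33.8125.
Diameter = 2r = 2√(33.8125) ≈ 11.63.

11.63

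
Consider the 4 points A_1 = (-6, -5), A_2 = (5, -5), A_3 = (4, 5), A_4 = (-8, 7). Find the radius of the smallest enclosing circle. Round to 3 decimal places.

The farthest pair is A_2–A_4 with squared distance 313. The circle on this segment as diameter has centre (-1.5, 1) and r² = 313/4 = 78.25.
Check A_1: distance² to centre = 56.25 ≤ 78.25, so it lies inside.
All remaining points lie in this disk, and no smaller disk contains both endpoints, so this is the minimum enclosing circle.
r = √(78.25) ≈ 8.846.

8.846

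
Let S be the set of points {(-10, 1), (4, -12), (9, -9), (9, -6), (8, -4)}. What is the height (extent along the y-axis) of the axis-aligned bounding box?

13

max y = 1, min y = -12, so height = 13.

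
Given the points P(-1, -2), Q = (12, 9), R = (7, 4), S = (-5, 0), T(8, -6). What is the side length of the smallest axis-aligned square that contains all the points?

17

The bounding box has width 17 and height 15.
An axis-aligned square enclosing the set must have side ≥ max(width, height).
So the minimum side is max(17, 15) = 17.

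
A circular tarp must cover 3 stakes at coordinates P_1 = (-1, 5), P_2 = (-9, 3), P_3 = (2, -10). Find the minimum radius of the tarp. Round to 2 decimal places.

Side lengths²: P_1P_2² = 68, P_1P_3² = 234, P_2P_3² = 290.
Since P_2P_3² = 290 < 234 + 68 = 302, the triangle is acute, so the smallest enclosing circle is the circumcircle.
Circumcentre = (-67/21, -68/21), r² = 32045/441.
r = √(32045/441) ≈ 8.52.

8.52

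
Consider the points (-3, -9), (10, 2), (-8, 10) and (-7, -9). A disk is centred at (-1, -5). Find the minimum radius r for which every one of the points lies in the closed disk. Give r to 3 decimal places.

16.553

The required radius is the distance from (-1, -5) to the farthest point.
Squared distances: 20, 170, 274, 52.
Maximum is 274, attained at (-8, 10).
r = √274 ≈ 16.553.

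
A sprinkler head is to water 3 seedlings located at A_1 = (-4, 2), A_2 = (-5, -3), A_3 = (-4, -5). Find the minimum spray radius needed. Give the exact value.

Side lengths²: A_1A_2² = 26, A_1A_3² = 49, A_2A_3² = 5.
Since A_1A_3² = 49 ≥ 26 + 5 = 31, the angle opposite A_1A_3 is not acute, so the smallest enclosing circle has A_1A_3 as diameter.
Centre = midpoint of A_1A_3 = (-4, -1.5), r² = 49/4 = 12.25.
r = √(12.25) = 3.5.

3.5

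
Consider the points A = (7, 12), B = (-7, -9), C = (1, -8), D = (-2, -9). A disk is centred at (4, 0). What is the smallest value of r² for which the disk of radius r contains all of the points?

202

The required radius is the distance from (4, 0) to the farthest point.
Squared distances: 153, 202, 73, 117.
Maximum is 202, attained at B.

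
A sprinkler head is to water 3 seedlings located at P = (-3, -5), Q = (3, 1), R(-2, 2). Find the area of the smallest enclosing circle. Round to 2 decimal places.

56.72

Side lengths²: PQ² = 72, PR² = 50, QR² = 26.
Since PQ² = 72 < 50 + 26 = 76, the triangle is acute, so the smallest enclosing circle is the circumcircle.
Circumcentre = (-1/6, -11/6), r² = 325/18.
Area = π·r² = π·325/18 ≈ 56.72.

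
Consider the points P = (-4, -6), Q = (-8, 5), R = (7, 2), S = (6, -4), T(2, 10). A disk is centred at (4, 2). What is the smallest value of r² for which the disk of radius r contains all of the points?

153

The required radius is the distance from (4, 2) to the farthest point.
Squared distances: 128, 153, 9, 40, 68.
Maximum is 153, attained at Q.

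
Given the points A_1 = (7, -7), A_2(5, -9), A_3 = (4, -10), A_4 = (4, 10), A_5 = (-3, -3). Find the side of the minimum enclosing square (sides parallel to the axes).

20

The bounding box has width 10 and height 20.
An axis-aligned square enclosing the set must have side ≥ max(width, height).
So the minimum side is max(10, 20) = 20.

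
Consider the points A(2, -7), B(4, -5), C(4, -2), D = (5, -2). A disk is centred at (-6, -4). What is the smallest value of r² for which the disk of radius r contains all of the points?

125

The required radius is the distance from (-6, -4) to the farthest point.
Squared distances: 73, 101, 104, 125.
Maximum is 125, attained at D.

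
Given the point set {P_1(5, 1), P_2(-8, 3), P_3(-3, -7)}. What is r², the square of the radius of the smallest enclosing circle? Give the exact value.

865/18

Side lengths²: P_1P_2² = 173, P_1P_3² = 128, P_2P_3² = 125.
Since P_1P_2² = 173 < 128 + 125 = 253, the triangle is acute, so the smallest enclosing circle is the circumcircle.
Circumcentre = (-11/6, -1/6), r² = 865/18.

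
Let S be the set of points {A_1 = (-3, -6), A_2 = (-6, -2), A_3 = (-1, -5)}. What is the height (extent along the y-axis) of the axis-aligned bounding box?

4

max y = -2, min y = -6, so height = 4.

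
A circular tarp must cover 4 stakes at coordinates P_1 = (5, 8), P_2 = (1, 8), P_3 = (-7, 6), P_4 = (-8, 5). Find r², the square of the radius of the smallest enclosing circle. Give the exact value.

44.5

The farthest pair is P_1–P_4 with squared distance 178. The circle on this segment as diameter has centre (-1.5, 6.5) and r² = 178/4 = 44.5.
Check P_2: distance² to centre = 8.5 ≤ 44.5, so it lies inside.
All remaining points lie in this disk, and no smaller disk contains both endpoints, so this is the minimum enclosing circle.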